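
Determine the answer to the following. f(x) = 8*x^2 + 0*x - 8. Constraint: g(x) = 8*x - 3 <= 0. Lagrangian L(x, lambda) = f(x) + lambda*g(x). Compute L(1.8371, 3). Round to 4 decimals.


Step 1: Evaluate f(x).
f(1.8371) = 8*1.8371^2 + 0*1.8371 - 8 = 18.9995
Step 2: Evaluate g(x).
g(1.8371) = 8*1.8371 - 3 = 11.6968
Step 3: Compute Lagrangian.
L = 18.9995 + 3*11.6968 = 54.0899


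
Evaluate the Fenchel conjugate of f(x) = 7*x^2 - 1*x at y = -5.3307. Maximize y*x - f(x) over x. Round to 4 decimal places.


f*(y) = sup_x {y*x - a*x^2 - b*x} = sup_x {(y-b)*x - a*x^2}
FOC: (y - b) - 2a*x = 0 => x* = (y - b)/(2a)
x* = (-5.3307 + 1)/(2*7) = -0.3093
f*(-5.3307) = (y-b)^2/(4a) = (-5.3307 + 1)^2/(4*7)
= 18.755/28 = 0.6698


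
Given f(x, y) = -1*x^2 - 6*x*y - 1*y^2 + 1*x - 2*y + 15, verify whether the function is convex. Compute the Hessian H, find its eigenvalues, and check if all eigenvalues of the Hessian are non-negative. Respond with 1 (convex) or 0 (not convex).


The Hessian of f(x,y) = -1*x^2 - 6*x*y - 1*y^2 + 1*x - 2*y + 15 is:
H = [[-2, -6], [-6, -2]]
Trace = -2 - 2 = -4
Determinant = -2*-2 - (-6)^2 = -32
Discriminant = (-4)^2 - 4*-32 = 144.0
Eigenvalues: lambda_1 = -8.0, lambda_2 = 4.0
The function is not convex.

0


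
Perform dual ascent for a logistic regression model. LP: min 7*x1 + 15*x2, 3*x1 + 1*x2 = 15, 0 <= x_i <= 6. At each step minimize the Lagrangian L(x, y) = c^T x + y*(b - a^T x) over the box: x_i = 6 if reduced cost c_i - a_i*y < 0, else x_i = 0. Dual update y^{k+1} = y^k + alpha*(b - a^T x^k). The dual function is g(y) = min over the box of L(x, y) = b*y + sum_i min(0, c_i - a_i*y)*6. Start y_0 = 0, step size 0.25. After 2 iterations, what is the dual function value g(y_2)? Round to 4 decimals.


Dual ascent for LP: min 7*x1 + 15*x2, 3*x1 + 1*x2 = 15, 0 <= x_i <= 6
Step 1: y^k = 0.0, reduced costs: (7.0, 15.0)
  x^k = (0.0, 0.0), subgradient = b - a^T x = 15.0
  y^{k+1} = 0.0 + 0.25*15.0 = 3.75
Step 2: y^k = 3.75, reduced costs: (-4.25, 11.25)
  x^k = (6.0, 0.0), subgradient = b - a^T x = -3.0
  y^{k+1} = 3.75 + 0.25*-3.0 = 3.0
Dual objective at y_2 = 3.0: reduced costs (-2.0, 12.0), box minimizer x = (6.0, 0.0)
g(y_2) = b*y + (c1 - a1*y)*x1 + (c2 - a2*y)*x2 = 15*3.0 + (-2.0)*6.0 + 12.0*0.0 = 45.0 - 12.0 + 0.0 = 33.0


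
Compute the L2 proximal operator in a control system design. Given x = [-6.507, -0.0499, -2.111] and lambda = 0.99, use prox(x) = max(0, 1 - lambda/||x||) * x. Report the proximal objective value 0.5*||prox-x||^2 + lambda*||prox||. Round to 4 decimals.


Step 1: Compute ||x||.
||x|| = 6.841
Step 2: Compute scaling factor.
scale = max(0, 1 - 0.99/6.841) = 0.8553
Step 3: prox(x) = [-5.5653, -0.0427, -1.8055]
||prox(x)|| = 5.851
Step 4: Proximal objective.
0.5*||prox-x||^2 = 0.4901
lambda*||prox|| = 5.7925
Total = 6.2826


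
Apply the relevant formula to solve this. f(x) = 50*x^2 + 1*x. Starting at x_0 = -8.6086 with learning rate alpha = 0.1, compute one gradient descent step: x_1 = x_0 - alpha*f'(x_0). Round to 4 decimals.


We compute the gradient at x_0 and apply the update.
f'(x) = 100*x + 1
f'(-8.6086) = 100*-8.6086 + 1 = -859.86
x_1 = -8.6086 - 0.1*-859.86 = 77.3774


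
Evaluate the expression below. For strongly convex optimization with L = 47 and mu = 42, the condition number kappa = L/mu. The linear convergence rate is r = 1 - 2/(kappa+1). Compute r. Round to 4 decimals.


Step 1: Compute the condition number.
kappa = L/mu = 47/42 = 1.119
Step 2: Compute the convergence rate.
r = 1 - 2/(kappa + 1) = 1 - 2*mu/(L + mu) = (L - mu)/(L + mu) = 5/89 = 0.0562


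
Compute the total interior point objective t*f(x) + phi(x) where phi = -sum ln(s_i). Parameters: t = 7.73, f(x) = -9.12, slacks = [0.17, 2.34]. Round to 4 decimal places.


Step 1: Compute log-barrier.
ln values: [-1.772, 0.8502]
phi = -(-1.772 + 0.8502) = 0.9218
Step 2: Compute augmented objective.
t*f(x) = 7.73*-9.12 = -70.4976
Total = -70.4976 + 0.9218 = -69.5758


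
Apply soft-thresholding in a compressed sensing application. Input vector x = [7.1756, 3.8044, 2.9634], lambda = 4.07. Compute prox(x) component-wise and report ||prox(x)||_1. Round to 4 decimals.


Soft-thresholding with lambda = 4.07:
prox(7.1756) = sign(7.1756)*max(|7.1756| - 4.07, 0) = 3.1056
prox(3.8044) = sign(3.8044)*max(|3.8044| - 4.07, 0) = 0.0
prox(2.9634) = sign(2.9634)*max(|2.9634| - 4.07, 0) = 0.0
prox(x) = [3.1056, 0.0, 0.0]
||prox(x)||_1 = 3.1056 + 0.0 + 0.0 = 3.1056


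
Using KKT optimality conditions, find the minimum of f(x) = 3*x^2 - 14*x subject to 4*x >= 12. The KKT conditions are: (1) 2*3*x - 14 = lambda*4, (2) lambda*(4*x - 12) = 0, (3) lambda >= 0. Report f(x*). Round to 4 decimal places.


Step 1: Try lambda = 0 (constraint inactive).
x_unc = 14/(2*3) = 2.3333
Check: 4*2.3333 = 9.3332 < 12 -- violated!
Step 2: Constraint must be active: 4*x = 12
x* = 12/4 = 3.0
lambda = (2*3*3.0 - 14)/4 = 1.0
Step 3: Compute optimal value.
f(x*) = 3*3.0^2 - 14*3.0 = -15.0


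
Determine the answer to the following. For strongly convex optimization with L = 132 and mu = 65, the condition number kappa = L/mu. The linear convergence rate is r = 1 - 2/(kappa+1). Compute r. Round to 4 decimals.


Step 1: Compute the condition number.
kappa = L/mu = 132/65 = 2.0308
Step 2: Compute the convergence rate.
r = 1 - 2/(kappa + 1) = 1 - 2*mu/(L + mu) = (L - mu)/(L + mu) = 67/197 = 0.3401


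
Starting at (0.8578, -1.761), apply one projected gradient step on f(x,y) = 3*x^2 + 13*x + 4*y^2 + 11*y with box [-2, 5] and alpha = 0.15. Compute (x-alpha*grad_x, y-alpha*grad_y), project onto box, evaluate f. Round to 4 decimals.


Step 1: Compute gradient at (0.8578, -1.761).
grad_x = 2*3*0.8578 + 13 = 18.1468
grad_y = 2*4*-1.761 + 11 = -3.088
Step 2: Gradient step.
x_raw = 0.8578 - 0.15*18.1468 = -1.8642
y_raw = -1.761 - 0.15*-3.088 = -1.2978
Step 3: Project onto [-2, 5].
x_proj = clip(-1.8642) = -1.8642
y_proj = clip(-1.2978) = -1.2978
Step 4: Evaluate f.
f(-1.8642, -1.2978) = -21.3476


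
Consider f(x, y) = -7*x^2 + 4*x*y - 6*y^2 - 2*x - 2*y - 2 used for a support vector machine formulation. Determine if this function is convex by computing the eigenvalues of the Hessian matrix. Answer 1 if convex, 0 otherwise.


The Hessian of f(x,y) = -7*x^2 + 4*x*y - 6*y^2 - 2*x - 2*y - 2 is:
H = [[-14, 4], [4, -12]]
Trace = -14 - 12 = -26
Determinant = -14*-12 - (4)^2 = 152
Discriminant = (-26)^2 - 4*152 = 68.0
Eigenvalues: lambda_1 = -17.1231, lambda_2 = -8.8769
The function is not convex.

0


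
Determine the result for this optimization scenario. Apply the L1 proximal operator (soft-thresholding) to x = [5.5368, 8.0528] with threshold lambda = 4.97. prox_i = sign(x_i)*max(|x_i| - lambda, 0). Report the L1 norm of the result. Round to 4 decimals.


Soft-thresholding with lambda = 4.97:
prox(5.5368) = sign(5.5368)*max(|5.5368| - 4.97, 0) = 0.5668
prox(8.0528) = sign(8.0528)*max(|8.0528| - 4.97, 0) = 3.0828
prox(x) = [0.5668, 3.0828]
||prox(x)||_1 = 0.5668 + 3.0828 = 3.6496


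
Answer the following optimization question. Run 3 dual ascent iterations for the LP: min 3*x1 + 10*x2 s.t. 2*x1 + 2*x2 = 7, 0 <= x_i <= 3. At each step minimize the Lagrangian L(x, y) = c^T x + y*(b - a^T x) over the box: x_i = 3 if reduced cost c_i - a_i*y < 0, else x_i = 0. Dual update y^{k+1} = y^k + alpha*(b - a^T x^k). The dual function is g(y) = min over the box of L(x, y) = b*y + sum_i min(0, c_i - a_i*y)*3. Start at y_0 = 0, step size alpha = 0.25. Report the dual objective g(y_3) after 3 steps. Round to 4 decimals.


Dual ascent for LP: min 3*x1 + 10*x2, 2*x1 + 2*x2 = 7, 0 <= x_i <= 3
Step 1: y^k = 0.0, reduced costs: (3.0, 10.0)
  x^k = (0.0, 0.0), subgradient = b - a^T x = 7.0
  y^{k+1} = 0.0 + 0.25*7.0 = 1.75
Step 2: y^k = 1.75, reduced costs: (-0.5, 6.5)
  x^k = (3.0, 0.0), subgradient = b - a^T x = 1.0
  y^{k+1} = 1.75 + 0.25*1.0 = 2.0
Step 3: y^k = 2.0, reduced costs: (-1.0, 6.0)
  x^k = (3.0, 0.0), subgradient = b - a^T x = 1.0
  y^{k+1} = 2.0 + 0.25*1.0 = 2.25
Dual objective at y_3 = 2.25: reduced costs (-1.5, 5.5), box minimizer x = (3.0, 0.0)
g(y_3) = b*y + (c1 - a1*y)*x1 + (c2 - a2*y)*x2 = 7*2.25 + (-1.5)*3.0 + 5.5*0.0 = 15.75 - 4.5 + 0.0 = 11.25


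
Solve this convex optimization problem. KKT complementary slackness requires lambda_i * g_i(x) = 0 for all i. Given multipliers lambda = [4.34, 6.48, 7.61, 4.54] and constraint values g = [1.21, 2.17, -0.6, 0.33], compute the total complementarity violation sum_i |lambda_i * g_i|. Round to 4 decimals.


KKT complementary slackness check:
lambda_1 * g_1 = 4.34 * 1.21 = 5.2514
lambda_2 * g_2 = 6.48 * 2.17 = 14.0616
lambda_3 * g_3 = 7.61 * -0.6 = -4.566
lambda_4 * g_4 = 4.54 * 0.33 = 1.4982
Total violation = 5.2514 + 14.0616 + 4.566 + 1.4982 = 25.3772


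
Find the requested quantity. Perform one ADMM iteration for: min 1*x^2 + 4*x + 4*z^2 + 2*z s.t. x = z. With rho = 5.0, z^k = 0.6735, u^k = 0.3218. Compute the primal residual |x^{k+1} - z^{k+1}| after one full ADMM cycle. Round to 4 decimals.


ADMM iteration with rho = 5.0, z^k = 0.6735, u^k = 0.3218
Step 1: x-update.
Minimize 1*x^2 + 4*x + (5.0/2)*(x - 0.6735 + 0.3218)^2
FOC: (2*1 + 5.0)*x = -4 + 5.0*(0.6735 - 0.3218)
x^{k+1} = -0.3202
Step 2: z-update.
Minimize 4*z^2 + 2*z + (5.0/2)*(-0.3202 - z + 0.3218)^2
FOC: (2*4 + 5.0)*z = -2 + 5.0*(-0.3202 + 0.3218)
z^{k+1} = -0.1532
Step 3: u-update.
u^{k+1} = 0.3218 - 0.3202 + 0.1532 = 0.1548
Step 4: Primal residual = |-0.3202 + 0.1532| = 0.167


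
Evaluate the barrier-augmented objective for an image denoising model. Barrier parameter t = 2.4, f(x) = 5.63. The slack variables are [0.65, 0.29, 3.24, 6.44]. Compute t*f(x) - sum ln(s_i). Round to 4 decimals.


Step 1: Compute log-barrier.
ln values: [-0.4308, -1.2379, 1.1756, 1.8625]
phi = -(-0.4308 - 1.2379 + 1.1756 + 1.8625) = -1.3694
Step 2: Compute augmented objective.
t*f(x) = 2.4*5.63 = 13.512
Total = 13.512 - 1.3694 = 12.1426


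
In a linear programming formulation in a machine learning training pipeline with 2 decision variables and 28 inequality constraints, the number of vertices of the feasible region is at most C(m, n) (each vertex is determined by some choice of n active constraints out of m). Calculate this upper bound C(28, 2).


Each vertex corresponds to some choice of n active constraints out of m, so the number of vertices is at most C(m, n) = m! / (n!(m-n)!).
m = 28, n = 2
Numerator: 28 * 27
Denominator: 2! = 2
C(28, 2) = 378


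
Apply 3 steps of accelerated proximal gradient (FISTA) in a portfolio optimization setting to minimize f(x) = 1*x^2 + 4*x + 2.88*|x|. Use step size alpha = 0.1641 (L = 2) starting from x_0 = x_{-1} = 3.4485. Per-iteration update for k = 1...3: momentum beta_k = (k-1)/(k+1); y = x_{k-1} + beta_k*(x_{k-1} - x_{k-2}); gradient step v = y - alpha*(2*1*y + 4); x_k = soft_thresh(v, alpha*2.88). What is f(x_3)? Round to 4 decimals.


FISTA on f(x) = 1*x^2 + 4*x + 2.88*|x|
L = 2, alpha = 0.1641
Iteration 1: beta = 0.0, y = 3.4485 + 0.0*(3.4485 - 3.4485) = 3.4485
  grad(y) = 10.897, v = y - alpha*grad = 1.6603
  prox(v) = soft_thresh(1.6603, 0.4726) = 1.1877
Iteration 2: beta = 0.3333, y = 1.1877 + 0.3333*(1.1877 - 3.4485) = 0.4341
  grad(y) = 4.8682, v = y - alpha*grad = -0.3648
  prox(v) = soft_thresh(-0.3648, 0.4726) = 0.0
Iteration 3: beta = 0.5, y = 0.0 + 0.5*(0.0 - 1.1877) = -0.5938
  grad(y) = 2.8123, v = y - alpha*grad = -1.0553
  prox(v) = soft_thresh(-1.0553, 0.4726) = -0.5827
f(x_3) = 1*(-0.5827)^2 + 4*(-0.5827) + 2.88*|-0.5827| = -0.3131


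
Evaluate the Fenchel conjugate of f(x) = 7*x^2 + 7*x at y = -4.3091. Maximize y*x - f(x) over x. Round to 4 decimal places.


f*(y) = sup_x {y*x - a*x^2 - b*x} = sup_x {(y-b)*x - a*x^2}
FOC: (y - b) - 2a*x = 0 => x* = (y - b)/(2a)
x* = (-4.3091 - 7)/(2*7) = -0.8078
f*(-4.3091) = (y-b)^2/(4a) = (-4.3091 - 7)^2/(4*7)
= 127.8957/28 = 4.5677


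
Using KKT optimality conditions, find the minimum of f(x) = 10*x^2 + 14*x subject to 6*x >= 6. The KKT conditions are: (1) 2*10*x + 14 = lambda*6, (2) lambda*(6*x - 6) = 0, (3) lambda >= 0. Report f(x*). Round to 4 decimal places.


Step 1: Try lambda = 0 (constraint inactive).
x_unc = -14/(2*10) = -0.7
Check: 6*-0.7 = -4.2 < 6 -- violated!
Step 2: Constraint must be active: 6*x = 6
x* = 6/6 = 1.0
lambda = (2*10*1.0 + 14)/6 = 5.6667
Step 3: Compute optimal value.
f(x*) = 10*1.0^2 + 14*1.0 = 24.0


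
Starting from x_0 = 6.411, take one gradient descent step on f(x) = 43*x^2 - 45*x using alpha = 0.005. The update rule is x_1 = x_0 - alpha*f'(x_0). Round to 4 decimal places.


We compute the gradient at x_0 and apply the update.
f'(x) = 86*x - 45
f'(6.411) = 86*6.411 - 45 = 506.346
x_1 = 6.411 - 0.005*506.346 = 3.8793


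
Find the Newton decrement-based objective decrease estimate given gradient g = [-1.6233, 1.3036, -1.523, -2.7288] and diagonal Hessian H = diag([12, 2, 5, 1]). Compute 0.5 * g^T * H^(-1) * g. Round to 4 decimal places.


Step 1: H is diagonal, so H^(-1) * g = [-0.1353, 0.6518, -0.3046, -2.7288].
Step 2: g^T H^(-1) g = sum_i g_i^2 / H_ii
  = (-1.6233)^2/12 + (1.3036)^2/2 + (-1.523)^2/5 + (-2.7288)^2/1
  = 0.2196 + 0.8497 + 0.4639 + 7.4463 = 8.9795
Step 3: Objective decrease = 0.5 * g^T H^(-1) g = 4.4898


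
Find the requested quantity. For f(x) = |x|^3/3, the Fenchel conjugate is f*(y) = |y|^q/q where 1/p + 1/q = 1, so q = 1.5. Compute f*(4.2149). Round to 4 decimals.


The conjugate exponent q satisfies 1/p + 1/q = 1.
p = 3, so q = 3/(3 - 1) = 1.5
|y|^q = 4.2149^1.5 = 8.6533
f*(4.2149) = 8.6533 / 1.5 = 5.7689


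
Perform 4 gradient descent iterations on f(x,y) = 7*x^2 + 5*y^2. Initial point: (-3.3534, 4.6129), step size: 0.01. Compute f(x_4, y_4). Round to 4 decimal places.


Gradient descent on f(x,y) = 7*x^2 + 5*y^2.
Starting point: (-3.3534, 4.6129), alpha = 0.01
Step 1: grad_x = 2*7*-3.3534 = -46.9476, grad_y = 2*5*4.6129 = 46.129
  x_1 = -3.3534 - 0.01*-46.9476 = -2.8839
  y_1 = 4.6129 - 0.01*46.129 = 4.1516
Step 2: grad_x = 2*7*-2.8839 = -40.3749, grad_y = 2*5*4.1516 = 41.5161
  x_2 = -2.8839 - 0.01*-40.3749 = -2.4802
  y_2 = 4.1516 - 0.01*41.5161 = 3.7364
Step 3: grad_x = 2*7*-2.4802 = -34.7224, grad_y = 2*5*3.7364 = 37.3645
  x_3 = -2.4802 - 0.01*-34.7224 = -2.133
  y_3 = 3.7364 - 0.01*37.3645 = 3.3628
Step 4: grad_x = 2*7*-2.133 = -29.8613, grad_y = 2*5*3.3628 = 33.628
  x_4 = -2.133 - 0.01*-29.8613 = -1.8343
  y_4 = 3.3628 - 0.01*33.628 = 3.0265
f(-1.8343, 3.0265) = 7*(-1.8343)^2 + 5*3.0265^2 = 69.3528


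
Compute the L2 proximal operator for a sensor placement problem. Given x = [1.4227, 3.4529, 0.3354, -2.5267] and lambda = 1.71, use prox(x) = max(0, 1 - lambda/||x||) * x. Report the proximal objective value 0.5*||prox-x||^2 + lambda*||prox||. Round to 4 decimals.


Step 1: Compute ||x||.
||x|| = 4.5214
Step 2: Compute scaling factor.
scale = max(0, 1 - 1.71/4.5214) = 0.6218
Step 3: prox(x) = [0.8846, 2.147, 0.2086, -1.5711]
||prox(x)|| = 2.8114
Step 4: Proximal objective.
0.5*||prox-x||^2 = 1.4621
lambda*||prox|| = 4.8075
Total = 6.2696


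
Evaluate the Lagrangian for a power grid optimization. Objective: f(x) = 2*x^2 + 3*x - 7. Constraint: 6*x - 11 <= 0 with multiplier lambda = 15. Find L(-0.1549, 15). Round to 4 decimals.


Step 1: Evaluate f(x).
f(-0.1549) = 2*(-0.1549)^2 + 3*(-0.1549) - 7 = -7.4167
Step 2: Evaluate g(x).
g(-0.1549) = 6*-0.1549 - 11 = -11.9294
Step 3: Compute Lagrangian.
L = -7.4167 + 15*-11.9294 = -186.3577


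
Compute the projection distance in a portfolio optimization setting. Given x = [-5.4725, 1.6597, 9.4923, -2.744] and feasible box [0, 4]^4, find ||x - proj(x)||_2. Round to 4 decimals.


Project each component onto [0, 4].
clip(-5.4725) = 0.0, clip(1.6597) = 1.6597, clip(9.4923) = 4.0, clip(-2.744) = 0.0
Projection = [0.0, 1.6597, 4.0, 0.0]
Squared diffs: [29.9483, 0.0, 30.1654, 7.5295]
Distance = sqrt(67.6432) = 8.2245


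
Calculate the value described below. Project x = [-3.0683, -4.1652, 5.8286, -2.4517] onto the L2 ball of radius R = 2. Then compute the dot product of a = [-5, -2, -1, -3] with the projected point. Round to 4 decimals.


Step 1: Compute ||x|| (intermediates to 6 decimals).
||x|| = sqrt((-3.0683)^2 + (-4.1652)^2 + 5.8286^2 + (-2.4517)^2) = 8.169869
Step 2: Project.
Since ||x|| > R, scale = R/||x|| = 2/8.169869 = 0.244802, proj(x) = scale * x
proj(x) = [-0.751126, -1.019649, 1.426853, -0.600181]
Step 3: Dot product.
a^T * proj(x) = -5*(-0.751126) - 2*(-1.019649) - 1*1.426853 - 3*(-0.600181) = 6.1686


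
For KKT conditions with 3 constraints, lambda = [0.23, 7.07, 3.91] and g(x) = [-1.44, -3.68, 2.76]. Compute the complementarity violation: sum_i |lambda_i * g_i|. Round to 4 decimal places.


KKT complementary slackness check:
lambda_1 * g_1 = 0.23 * -1.44 = -0.3312
lambda_2 * g_2 = 7.07 * -3.68 = -26.0176
lambda_3 * g_3 = 3.91 * 2.76 = 10.7916
Total violation = 0.3312 + 26.0176 + 10.7916 = 37.1404


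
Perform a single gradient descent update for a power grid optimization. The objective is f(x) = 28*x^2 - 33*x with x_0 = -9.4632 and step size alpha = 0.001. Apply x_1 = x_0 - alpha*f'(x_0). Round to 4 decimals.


We compute the gradient at x_0 and apply the update.
f'(x) = 56*x - 33
f'(-9.4632) = 56*-9.4632 - 33 = -562.9392
x_1 = -9.4632 - 0.001*-562.9392 = -8.9003


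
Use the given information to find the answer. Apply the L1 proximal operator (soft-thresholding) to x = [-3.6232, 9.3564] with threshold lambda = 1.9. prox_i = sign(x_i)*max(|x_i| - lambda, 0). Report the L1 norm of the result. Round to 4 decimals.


Soft-thresholding with lambda = 1.9:
prox(-3.6232) = sign(-3.6232)*max(|-3.6232| - 1.9, 0) = -1.7232
prox(9.3564) = sign(9.3564)*max(|9.3564| - 1.9, 0) = 7.4564
prox(x) = [-1.7232, 7.4564]
||prox(x)||_1 = 1.7232 + 7.4564 = 9.1796


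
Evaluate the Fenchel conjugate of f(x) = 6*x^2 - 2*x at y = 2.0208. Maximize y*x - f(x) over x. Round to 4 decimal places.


f*(y) = sup_x {y*x - a*x^2 - b*x} = sup_x {(y-b)*x - a*x^2}
FOC: (y - b) - 2a*x = 0 => x* = (y - b)/(2a)
x* = (2.0208 + 2)/(2*6) = 0.3351
f*(2.0208) = (y-b)^2/(4a) = (2.0208 + 2)^2/(4*6)
= 16.1668/24 = 0.6736


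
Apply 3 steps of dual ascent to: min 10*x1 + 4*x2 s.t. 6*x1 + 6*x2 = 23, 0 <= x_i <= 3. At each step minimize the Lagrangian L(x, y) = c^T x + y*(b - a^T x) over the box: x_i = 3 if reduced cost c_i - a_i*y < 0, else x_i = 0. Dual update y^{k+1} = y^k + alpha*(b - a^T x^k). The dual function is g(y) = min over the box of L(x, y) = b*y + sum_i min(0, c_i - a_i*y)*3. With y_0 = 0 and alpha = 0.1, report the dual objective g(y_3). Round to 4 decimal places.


Dual ascent for LP: min 10*x1 + 4*x2, 6*x1 + 6*x2 = 23, 0 <= x_i <= 3
Step 1: y^k = 0.0, reduced costs: (10.0, 4.0)
  x^k = (0.0, 0.0), subgradient = b - a^T x = 23.0
  y^{k+1} = 0.0 + 0.1*23.0 = 2.3
Step 2: y^k = 2.3, reduced costs: (-3.8, -9.8)
  x^k = (3.0, 3.0), subgradient = b - a^T x = -13.0
  y^{k+1} = 2.3 + 0.1*-13.0 = 1.0
Step 3: y^k = 1.0, reduced costs: (4.0, -2.0)
  x^k = (0.0, 3.0), subgradient = b - a^T x = 5.0
  y^{k+1} = 1.0 + 0.1*5.0 = 1.5
Dual objective at y_3 = 1.5: reduced costs (1.0, -5.0), box minimizer x = (0.0, 3.0)
g(y_3) = b*y + (c1 - a1*y)*x1 + (c2 - a2*y)*x2 = 23*1.5 + 1.0*0.0 + (-5.0)*3.0 = 34.5 + 0.0 - 15.0 = 19.5


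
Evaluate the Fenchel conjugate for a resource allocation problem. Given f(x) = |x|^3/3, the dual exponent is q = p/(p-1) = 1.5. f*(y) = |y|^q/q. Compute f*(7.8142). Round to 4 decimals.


The conjugate exponent q satisfies 1/p + 1/q = 1.
p = 3, so q = 3/(3 - 1) = 1.5
|y|^q = 7.8142^1.5 = 21.8437
f*(7.8142) = 21.8437 / 1.5 = 14.5625


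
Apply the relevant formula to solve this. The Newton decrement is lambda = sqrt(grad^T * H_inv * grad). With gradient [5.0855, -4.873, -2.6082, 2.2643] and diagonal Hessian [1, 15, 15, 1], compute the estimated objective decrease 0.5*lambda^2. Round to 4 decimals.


Step 1: H is diagonal, so H^(-1) * g = [5.0855, -0.3249, -0.1739, 2.2643].
Step 2: g^T H^(-1) g = sum_i g_i^2 / H_ii
  = (5.0855)^2/1 + (-4.873)^2/15 + (-2.6082)^2/15 + (2.2643)^2/1
  = 25.8623 + 1.5831 + 0.4535 + 5.1271 = 33.026
Step 3: Objective decrease = 0.5 * g^T H^(-1) g = 16.513


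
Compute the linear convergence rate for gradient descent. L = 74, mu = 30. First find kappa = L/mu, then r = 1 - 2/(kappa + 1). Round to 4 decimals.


Step 1: Compute the condition number.
kappa = L/mu = 74/30 = 2.4667
Step 2: Compute the convergence rate.
r = 1 - 2/(kappa + 1) = 1 - 2*mu/(L + mu) = (L - mu)/(L + mu) = 44/104 = 0.4231


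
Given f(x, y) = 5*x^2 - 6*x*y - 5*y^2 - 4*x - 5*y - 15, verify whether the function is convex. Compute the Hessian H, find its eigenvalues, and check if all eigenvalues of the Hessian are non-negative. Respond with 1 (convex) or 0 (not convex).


The Hessian of f(x,y) = 5*x^2 - 6*x*y - 5*y^2 - 4*x - 5*y - 15 is:
H = [[10, -6], [-6, -10]]
Trace = 10 - 10 = 0
Determinant = 10*-10 - (-6)^2 = -136
Discriminant = (0)^2 - 4*-136 = 544.0
Eigenvalues: lambda_1 = -11.6619, lambda_2 = 11.6619
The function is not convex.

0


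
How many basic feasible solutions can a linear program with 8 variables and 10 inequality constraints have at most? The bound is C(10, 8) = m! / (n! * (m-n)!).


Each vertex corresponds to some choice of n active constraints out of m, so the number of vertices is at most C(m, n) = m! / (n!(m-n)!).
m = 10, n = 8
Numerator: 10 * 9 * 8 * 7 * 6 * 5 * 4 * 3
Denominator: 8! = 40320
C(10, 8) = 45


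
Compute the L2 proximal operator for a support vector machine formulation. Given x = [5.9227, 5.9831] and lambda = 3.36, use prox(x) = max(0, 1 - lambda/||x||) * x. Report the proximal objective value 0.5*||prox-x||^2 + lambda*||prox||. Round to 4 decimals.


Step 1: Compute ||x||.
||x|| = 8.4188
Step 2: Compute scaling factor.
scale = max(0, 1 - 3.36/8.4188) = 0.6009
Step 3: prox(x) = [3.5589, 3.5952]
||prox(x)|| = 5.0588
Step 4: Proximal objective.
0.5*||prox-x||^2 = 5.6448
lambda*||prox|| = 16.9976
Total = 22.6423


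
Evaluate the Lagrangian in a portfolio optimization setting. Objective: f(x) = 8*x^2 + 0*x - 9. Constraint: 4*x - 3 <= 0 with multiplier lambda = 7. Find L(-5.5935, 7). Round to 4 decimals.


Step 1: Evaluate f(x).
f(-5.5935) = 8*(-5.5935)^2 + 0*(-5.5935) - 9 = 241.2979
Step 2: Evaluate g(x).
g(-5.5935) = 4*-5.5935 - 3 = -25.374
Step 3: Compute Lagrangian.
L = 241.2979 + 7*-25.374 = 63.6799


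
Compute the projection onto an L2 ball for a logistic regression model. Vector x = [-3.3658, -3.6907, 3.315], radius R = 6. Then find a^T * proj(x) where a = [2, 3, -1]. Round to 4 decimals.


Step 1: Compute ||x|| (intermediates to 6 decimals).
||x|| = sqrt((-3.3658)^2 + (-3.6907)^2 + 3.315^2) = 5.994923
Step 2: Project.
Since ||x|| <= R, proj = x (no scaling needed).
proj(x) = [-3.3658, -3.6907, 3.315]
Step 3: Dot product.
a^T * proj(x) = 2*(-3.3658) + 3*(-3.6907) - 1*3.315 = -21.1187


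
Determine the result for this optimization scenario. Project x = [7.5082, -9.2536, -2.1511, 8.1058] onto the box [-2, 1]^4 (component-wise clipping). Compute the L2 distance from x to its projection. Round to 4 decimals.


Project each component onto [-2, 1].
clip(7.5082) = 1.0, clip(-9.2536) = -2.0, clip(-2.1511) = -2.0, clip(8.1058) = 1.0
Projection = [1.0, -2.0, -2.0, 1.0]
Squared diffs: [42.3567, 52.6147, 0.0228, 50.4924]
Distance = sqrt(145.4866) = 12.0618


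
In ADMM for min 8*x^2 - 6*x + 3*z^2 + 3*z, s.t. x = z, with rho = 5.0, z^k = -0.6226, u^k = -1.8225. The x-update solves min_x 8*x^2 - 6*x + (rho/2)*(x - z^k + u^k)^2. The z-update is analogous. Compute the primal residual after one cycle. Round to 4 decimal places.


ADMM iteration with rho = 5.0, z^k = -0.6226, u^k = -1.8225
Step 1: x-update.
Minimize 8*x^2 - 6*x + (5.0/2)*(x + 0.6226 - 1.8225)^2
FOC: (2*8 + 5.0)*x = 6 + 5.0*(-0.6226 + 1.8225)
x^{k+1} = 0.5714
Step 2: z-update.
Minimize 3*z^2 + 3*z + (5.0/2)*(0.5714 - z - 1.8225)^2
FOC: (2*3 + 5.0)*z = -3 + 5.0*(0.5714 - 1.8225)
z^{k+1} = -0.8414
Step 3: u-update.
u^{k+1} = -1.8225 + 0.5714 + 0.8414 = -0.4097
Step 4: Primal residual = |0.5714 + 0.8414| = 1.4128


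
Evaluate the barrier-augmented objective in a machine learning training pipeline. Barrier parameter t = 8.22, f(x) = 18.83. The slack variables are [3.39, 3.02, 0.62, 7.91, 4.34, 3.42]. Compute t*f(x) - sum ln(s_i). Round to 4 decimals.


Step 1: Compute log-barrier.
ln values: [1.2208, 1.1053, -0.478, 2.0681, 1.4679, 1.2296]
phi = -(1.2208 + 1.1053 - 0.478 + 2.0681 + 1.4679 + 1.2296) = -6.6137
Step 2: Compute augmented objective.
t*f(x) = 8.22*18.83 = 154.7826
Total = 154.7826 - 6.6137 = 148.1689


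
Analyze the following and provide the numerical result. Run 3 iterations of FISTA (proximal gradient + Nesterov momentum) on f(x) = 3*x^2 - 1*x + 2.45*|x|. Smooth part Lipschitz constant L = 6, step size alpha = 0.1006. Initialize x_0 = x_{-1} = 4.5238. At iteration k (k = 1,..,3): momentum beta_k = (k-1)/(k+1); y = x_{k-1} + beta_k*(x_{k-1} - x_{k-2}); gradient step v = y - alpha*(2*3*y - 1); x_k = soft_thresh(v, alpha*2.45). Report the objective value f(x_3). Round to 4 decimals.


FISTA on f(x) = 3*x^2 - 1*x + 2.45*|x|
L = 6, alpha = 0.1006
Iteration 1: beta = 0.0, y = 4.5238 + 0.0*(4.5238 - 4.5238) = 4.5238
  grad(y) = 26.1428, v = y - alpha*grad = 1.8938
  prox(v) = soft_thresh(1.8938, 0.2465) = 1.6474
Iteration 2: beta = 0.3333, y = 1.6474 + 0.3333*(1.6474 - 4.5238) = 0.6886
  grad(y) = 3.1313, v = y - alpha*grad = 0.3735
  prox(v) = soft_thresh(0.3735, 0.2465) = 0.1271
Iteration 3: beta = 0.5, y = 0.1271 + 0.5*(0.1271 - 1.6474) = -0.6331
  grad(y) = -4.7984, v = y - alpha*grad = -0.1504
  prox(v) = soft_thresh(-0.1504, 0.2465) = 0.0
f(x_3) = 3*0.0^2 - 1*0.0 + 2.45*|0.0| = 0.0


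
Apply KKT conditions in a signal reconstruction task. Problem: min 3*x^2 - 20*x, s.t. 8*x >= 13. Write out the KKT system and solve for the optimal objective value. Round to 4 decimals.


Step 1: Try lambda = 0 (constraint inactive).
Stationarity: 2*3*x - 20 = 0
x* = 20/(2*3) = 10/3 = 3.3333 (rounded; the exact value 10/3 is used below)
Check constraint: 8*3.3333 = 26.6664 >= 13 -- satisfied.
Step 2: Compute optimal value.
f(x*) = 3*(10/3)^2 - 20*(10/3) = -33.3333


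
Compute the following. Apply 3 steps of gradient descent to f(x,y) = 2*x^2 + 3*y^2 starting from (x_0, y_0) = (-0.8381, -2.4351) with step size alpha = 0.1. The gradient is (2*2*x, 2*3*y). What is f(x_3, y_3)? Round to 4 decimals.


Gradient descent on f(x,y) = 2*x^2 + 3*y^2.
Starting point: (-0.8381, -2.4351), alpha = 0.1
Step 1: grad_x = 2*2*-0.8381 = -3.3524, grad_y = 2*3*-2.4351 = -14.6106
  x_1 = -0.8381 - 0.1*-3.3524 = -0.5029
  y_1 = -2.4351 - 0.1*-14.6106 = -0.974
Step 2: grad_x = 2*2*-0.5029 = -2.0114, grad_y = 2*3*-0.974 = -5.8442
  x_2 = -0.5029 - 0.1*-2.0114 = -0.3017
  y_2 = -0.974 - 0.1*-5.8442 = -0.3896
Step 3: grad_x = 2*2*-0.3017 = -1.2069, grad_y = 2*3*-0.3896 = -2.3377
  x_3 = -0.3017 - 0.1*-1.2069 = -0.181
  y_3 = -0.3896 - 0.1*-2.3377 = -0.1558
f(-0.181, -0.1558) = 2*(-0.181)^2 + 3*(-0.1558)^2 = 0.1384


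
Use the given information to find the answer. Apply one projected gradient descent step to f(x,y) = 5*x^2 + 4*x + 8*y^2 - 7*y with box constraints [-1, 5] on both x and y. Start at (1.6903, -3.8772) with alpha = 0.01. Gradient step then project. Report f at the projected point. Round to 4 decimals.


Step 1: Compute gradient at (1.6903, -3.8772).
grad_x = 2*5*1.6903 + 4 = 20.903
grad_y = 2*8*-3.8772 - 7 = -69.0352
Step 2: Gradient step.
x_raw = 1.6903 - 0.01*20.903 = 1.4813
y_raw = -3.8772 - 0.01*-69.0352 = -3.1868
Step 3: Project onto [-1, 5].
x_proj = clip(1.4813) = 1.4813
y_proj = clip(-3.1868) = -1.0
Step 4: Evaluate f.
f(1.4813, -1.0) = 31.8959


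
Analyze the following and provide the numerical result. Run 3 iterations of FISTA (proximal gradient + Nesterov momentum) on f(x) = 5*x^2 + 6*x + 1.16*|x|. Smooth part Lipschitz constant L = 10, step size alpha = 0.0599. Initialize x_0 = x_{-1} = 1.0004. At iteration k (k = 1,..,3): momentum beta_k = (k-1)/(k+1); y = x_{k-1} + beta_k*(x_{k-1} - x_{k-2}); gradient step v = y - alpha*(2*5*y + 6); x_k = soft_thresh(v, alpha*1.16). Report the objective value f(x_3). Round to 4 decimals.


FISTA on f(x) = 5*x^2 + 6*x + 1.16*|x|
L = 10, alpha = 0.0599
Iteration 1: beta = 0.0, y = 1.0004 + 0.0*(1.0004 - 1.0004) = 1.0004
  grad(y) = 16.004, v = y - alpha*grad = 0.0418
  prox(v) = soft_thresh(0.0418, 0.0695) = 0.0
Iteration 2: beta = 0.3333, y = 0.0 + 0.3333*(0.0 - 1.0004) = -0.3335
  grad(y) = 2.6653, v = y - alpha*grad = -0.4931
  prox(v) = soft_thresh(-0.4931, 0.0695) = -0.4236
Iteration 3: beta = 0.5, y = -0.4236 + 0.5*(-0.4236 - 0.0) = -0.6355
  grad(y) = -0.3545, v = y - alpha*grad = -0.6142
  prox(v) = soft_thresh(-0.6142, 0.0695) = -0.5447
f(x_3) = 5*(-0.5447)^2 + 6*(-0.5447) + 1.16*|-0.5447| = -1.1528


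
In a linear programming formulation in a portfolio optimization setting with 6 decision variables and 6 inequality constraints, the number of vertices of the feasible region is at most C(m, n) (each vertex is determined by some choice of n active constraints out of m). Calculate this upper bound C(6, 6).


Each vertex corresponds to some choice of n active constraints out of m, so the number of vertices is at most C(m, n) = m! / (n!(m-n)!).
m = 6, n = 6
Numerator: 6 * 5 * 4 * 3 * 2 * 1
Denominator: 6! = 720
C(6, 6) = 1


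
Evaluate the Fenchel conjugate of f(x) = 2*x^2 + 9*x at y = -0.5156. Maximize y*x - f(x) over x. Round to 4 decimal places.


f*(y) = sup_x {y*x - a*x^2 - b*x} = sup_x {(y-b)*x - a*x^2}
FOC: (y - b) - 2a*x = 0 => x* = (y - b)/(2a)
x* = (-0.5156 - 9)/(2*2) = -2.3789
f*(-0.5156) = (y-b)^2/(4a) = (-0.5156 - 9)^2/(4*2)
= 90.5466/8 = 11.3183


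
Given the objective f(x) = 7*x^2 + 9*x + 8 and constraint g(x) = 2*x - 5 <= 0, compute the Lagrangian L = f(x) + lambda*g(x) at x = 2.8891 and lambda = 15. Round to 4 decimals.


Step 1: Evaluate f(x).
f(2.8891) = 7*2.8891^2 + 9*2.8891 + 8 = 92.4302
Step 2: Evaluate g(x).
g(2.8891) = 2*2.8891 - 5 = 0.7782
Step 3: Compute Lagrangian.
L = 92.4302 + 15*0.7782 = 104.1032


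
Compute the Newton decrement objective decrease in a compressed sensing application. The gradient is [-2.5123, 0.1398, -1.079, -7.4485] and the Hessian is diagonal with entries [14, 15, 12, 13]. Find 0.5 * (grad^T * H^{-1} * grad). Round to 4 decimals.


Step 1: H is diagonal, so H^(-1) * g = [-0.1795, 0.0093, -0.0899, -0.573].
Step 2: g^T H^(-1) g = sum_i g_i^2 / H_ii
  = (-2.5123)^2/14 + (0.1398)^2/15 + (-1.079)^2/12 + (-7.4485)^2/13
  = 0.4508 + 0.0013 + 0.097 + 4.2677 = 4.8169
Step 3: Objective decrease = 0.5 * g^T H^(-1) g = 2.4084


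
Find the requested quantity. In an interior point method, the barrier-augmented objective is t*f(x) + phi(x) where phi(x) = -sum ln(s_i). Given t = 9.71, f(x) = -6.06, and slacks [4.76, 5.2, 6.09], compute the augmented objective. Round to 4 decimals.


Step 1: Compute log-barrier.
ln values: [1.5602, 1.6487, 1.8066]
phi = -(1.5602 + 1.6487 + 1.8066) = -5.0156
Step 2: Compute augmented objective.
t*f(x) = 9.71*-6.06 = -58.8426
Total = -58.8426 - 5.0156 = -63.8582


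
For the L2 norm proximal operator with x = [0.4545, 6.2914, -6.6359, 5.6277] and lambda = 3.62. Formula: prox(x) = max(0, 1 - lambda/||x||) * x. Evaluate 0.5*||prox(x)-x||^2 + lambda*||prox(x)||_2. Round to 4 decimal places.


Step 1: Compute ||x||.
||x|| = 10.7468
Step 2: Compute scaling factor.
scale = max(0, 1 - 3.62/10.7468) = 0.6632
Step 3: prox(x) = [0.3014, 4.1722, -4.4006, 3.732]
||prox(x)|| = 7.1268
Step 4: Proximal objective.
0.5*||prox-x||^2 = 6.5522
lambda*||prox|| = 25.799
Total = 32.3513


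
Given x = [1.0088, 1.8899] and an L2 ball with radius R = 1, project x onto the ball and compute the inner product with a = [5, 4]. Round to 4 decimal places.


Step 1: Compute ||x|| (intermediates to 6 decimals).
||x|| = sqrt(1.0088^2 + 1.8899^2) = 2.142288
Step 2: Project.
Since ||x|| > R, scale = R/||x|| = 1/2.142288 = 0.466791, proj(x) = scale * x
proj(x) = [0.470899, 0.882188]
Step 3: Dot product.
a^T * proj(x) = 5*0.470899 + 4*0.882188 = 5.8832


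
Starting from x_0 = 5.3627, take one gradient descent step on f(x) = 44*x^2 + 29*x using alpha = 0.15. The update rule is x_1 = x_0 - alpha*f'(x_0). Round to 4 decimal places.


We compute the gradient at x_0 and apply the update.
f'(x) = 88*x + 29
f'(5.3627) = 88*5.3627 + 29 = 500.9176
x_1 = 5.3627 - 0.15*500.9176 = -69.7749


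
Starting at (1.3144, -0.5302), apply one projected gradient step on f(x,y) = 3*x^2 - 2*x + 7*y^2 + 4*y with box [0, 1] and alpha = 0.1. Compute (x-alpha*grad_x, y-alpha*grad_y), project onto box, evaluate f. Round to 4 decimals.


Step 1: Compute gradient at (1.3144, -0.5302).
grad_x = 2*3*1.3144 - 2 = 5.8864
grad_y = 2*7*-0.5302 + 4 = -3.4228
Step 2: Gradient step.
x_raw = 1.3144 - 0.1*5.8864 = 0.7258
y_raw = -0.5302 - 0.1*-3.4228 = -0.1879
Step 3: Project onto [0, 1].
x_proj = clip(0.7258) = 0.7258
y_proj = clip(-0.1879) = 0.0
Step 4: Evaluate f.
f(0.7258, 0.0) = 0.1287


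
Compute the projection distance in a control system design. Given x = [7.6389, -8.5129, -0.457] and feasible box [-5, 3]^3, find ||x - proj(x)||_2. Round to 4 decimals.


Project each component onto [-5, 3].
clip(7.6389) = 3.0, clip(-8.5129) = -5.0, clip(-0.457) = -0.457
Projection = [3.0, -5.0, -0.457]
Squared diffs: [21.5194, 12.3405, 0.0]
Distance = sqrt(33.8599) = 5.8189


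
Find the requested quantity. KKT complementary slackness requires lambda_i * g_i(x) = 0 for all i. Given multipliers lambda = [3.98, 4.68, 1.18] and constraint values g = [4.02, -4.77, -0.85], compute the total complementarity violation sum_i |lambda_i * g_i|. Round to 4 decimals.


KKT complementary slackness check:
lambda_1 * g_1 = 3.98 * 4.02 = 15.9996
lambda_2 * g_2 = 4.68 * -4.77 = -22.3236
lambda_3 * g_3 = 1.18 * -0.85 = -1.003
Total violation = 15.9996 + 22.3236 + 1.003 = 39.3262


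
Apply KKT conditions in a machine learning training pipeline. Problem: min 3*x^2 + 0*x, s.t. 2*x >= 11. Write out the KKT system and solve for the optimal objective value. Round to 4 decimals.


Step 1: Try lambda = 0 (constraint inactive).
x_unc = 0/(2*3) = 0.0
Check: 2*0.0 = 0.0 < 11 -- violated!
Step 2: Constraint must be active: 2*x = 11
x* = 11/2 = 5.5
lambda = (2*3*5.5 + 0)/2 = 16.5
Step 3: Compute optimal value.
f(x*) = 3*5.5^2 + 0*5.5 = 90.75


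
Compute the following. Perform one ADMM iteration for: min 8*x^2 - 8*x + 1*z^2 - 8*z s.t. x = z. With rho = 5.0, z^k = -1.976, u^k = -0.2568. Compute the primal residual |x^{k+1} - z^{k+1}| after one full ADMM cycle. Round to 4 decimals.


ADMM iteration with rho = 5.0, z^k = -1.976, u^k = -0.2568
Step 1: x-update.
Minimize 8*x^2 - 8*x + (5.0/2)*(x + 1.976 - 0.2568)^2
FOC: (2*8 + 5.0)*x = 8 + 5.0*(-1.976 + 0.2568)
x^{k+1} = -0.0284
Step 2: z-update.
Minimize 1*z^2 - 8*z + (5.0/2)*(-0.0284 - z - 0.2568)^2
FOC: (2*1 + 5.0)*z = 8 + 5.0*(-0.0284 - 0.2568)
z^{k+1} = 0.9392
Step 3: u-update.
u^{k+1} = -0.2568 - 0.0284 - 0.9392 = -1.2243
Step 4: Primal residual = |-0.0284 - 0.9392| = 0.9675


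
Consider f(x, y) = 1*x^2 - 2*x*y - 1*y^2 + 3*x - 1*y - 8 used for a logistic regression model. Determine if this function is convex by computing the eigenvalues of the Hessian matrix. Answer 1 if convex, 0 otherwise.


The Hessian of f(x,y) = 1*x^2 - 2*x*y - 1*y^2 + 3*x - 1*y - 8 is:
H = [[2, -2], [-2, -2]]
Trace = 2 - 2 = 0
Determinant = 2*-2 - (-2)^2 = -8
Discriminant = (0)^2 - 4*-8 = 32.0
Eigenvalues: lambda_1 = -2.8284, lambda_2 = 2.8284
The function is not convex.

0


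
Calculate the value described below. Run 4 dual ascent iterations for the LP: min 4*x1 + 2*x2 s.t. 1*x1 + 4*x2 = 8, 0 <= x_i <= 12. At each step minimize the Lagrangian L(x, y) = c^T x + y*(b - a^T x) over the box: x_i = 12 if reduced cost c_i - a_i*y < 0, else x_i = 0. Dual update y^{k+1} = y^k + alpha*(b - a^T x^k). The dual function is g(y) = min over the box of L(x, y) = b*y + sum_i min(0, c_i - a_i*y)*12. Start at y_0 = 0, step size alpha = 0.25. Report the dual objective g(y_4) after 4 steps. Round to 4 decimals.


Dual ascent for LP: min 4*x1 + 2*x2, 1*x1 + 4*x2 = 8, 0 <= x_i <= 12
Step 1: y^k = 0.0, reduced costs: (4.0, 2.0)
  x^k = (0.0, 0.0), subgradient = b - a^T x = 8.0
  y^{k+1} = 0.0 + 0.25*8.0 = 2.0
Step 2: y^k = 2.0, reduced costs: (2.0, -6.0)
  x^k = (0.0, 12.0), subgradient = b - a^T x = -40.0
  y^{k+1} = 2.0 + 0.25*-40.0 = -8.0
Step 3: y^k = -8.0, reduced costs: (12.0, 34.0)
  x^k = (0.0, 0.0), subgradient = b - a^T x = 8.0
  y^{k+1} = -8.0 + 0.25*8.0 = -6.0
Step 4: y^k = -6.0, reduced costs: (10.0, 26.0)
  x^k = (0.0, 0.0), subgradient = b - a^T x = 8.0
  y^{k+1} = -6.0 + 0.25*8.0 = -4.0
Dual objective at y_4 = -4.0: reduced costs (8.0, 18.0), box minimizer x = (0.0, 0.0)
g(y_4) = b*y + (c1 - a1*y)*x1 + (c2 - a2*y)*x2 = 8*(-4.0) + 8.0*0.0 + 18.0*0.0 = -32.0 + 0.0 + 0.0 = -32.0


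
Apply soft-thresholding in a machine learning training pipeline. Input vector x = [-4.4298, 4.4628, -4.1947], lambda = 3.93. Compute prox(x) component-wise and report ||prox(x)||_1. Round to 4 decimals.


Soft-thresholding with lambda = 3.93:
prox(-4.4298) = sign(-4.4298)*max(|-4.4298| - 3.93, 0) = -0.4998
prox(4.4628) = sign(4.4628)*max(|4.4628| - 3.93, 0) = 0.5328
prox(-4.1947) = sign(-4.1947)*max(|-4.1947| - 3.93, 0) = -0.2647
prox(x) = [-0.4998, 0.5328, -0.2647]
||prox(x)||_1 = 0.4998 + 0.5328 + 0.2647 = 1.2973


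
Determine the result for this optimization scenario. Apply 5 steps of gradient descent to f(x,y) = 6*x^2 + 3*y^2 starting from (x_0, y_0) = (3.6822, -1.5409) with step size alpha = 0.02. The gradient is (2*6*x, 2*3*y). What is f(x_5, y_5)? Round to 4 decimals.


Gradient descent on f(x,y) = 6*x^2 + 3*y^2.
Starting point: (3.6822, -1.5409), alpha = 0.02
Step 1: grad_x = 2*6*3.6822 = 44.1864, grad_y = 2*3*-1.5409 = -9.2454
  x_1 = 3.6822 - 0.02*44.1864 = 2.7985
  y_1 = -1.5409 - 0.02*-9.2454 = -1.356
Step 2: grad_x = 2*6*2.7985 = 33.5817, grad_y = 2*3*-1.356 = -8.136
  x_2 = 2.7985 - 0.02*33.5817 = 2.1268
  y_2 = -1.356 - 0.02*-8.136 = -1.1933
Step 3: grad_x = 2*6*2.1268 = 25.5221, grad_y = 2*3*-1.1933 = -7.1596
  x_3 = 2.1268 - 0.02*25.5221 = 1.6164
  y_3 = -1.1933 - 0.02*-7.1596 = -1.0501
Step 4: grad_x = 2*6*1.6164 = 19.3968, grad_y = 2*3*-1.0501 = -6.3005
  x_4 = 1.6164 - 0.02*19.3968 = 1.2285
  y_4 = -1.0501 - 0.02*-6.3005 = -0.9241
Step 5: grad_x = 2*6*1.2285 = 14.7415, grad_y = 2*3*-0.9241 = -5.5444
  x_5 = 1.2285 - 0.02*14.7415 = 0.9336
  y_5 = -0.9241 - 0.02*-5.5444 = -0.8132
f(0.9336, -0.8132) = 6*0.9336^2 + 3*(-0.8132)^2 = 7.2138


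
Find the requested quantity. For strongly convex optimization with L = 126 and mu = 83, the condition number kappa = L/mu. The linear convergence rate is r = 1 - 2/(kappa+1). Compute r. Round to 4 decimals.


Step 1: Compute the condition number.
kappa = L/mu = 126/83 = 1.5181
Step 2: Compute the convergence rate.
r = 1 - 2/(kappa + 1) = 1 - 2*mu/(L + mu) = (L - mu)/(L + mu) = 43/209 = 0.2057


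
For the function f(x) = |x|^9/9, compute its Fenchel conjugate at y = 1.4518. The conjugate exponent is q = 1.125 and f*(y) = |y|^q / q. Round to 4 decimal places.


The conjugate exponent q satisfies 1/p + 1/q = 1.
p = 9, so q = 9/(9 - 1) = 1.125
|y|^q = 1.4518^1.125 = 1.5211
f*(1.4518) = 1.5211 / 1.125 = 1.352


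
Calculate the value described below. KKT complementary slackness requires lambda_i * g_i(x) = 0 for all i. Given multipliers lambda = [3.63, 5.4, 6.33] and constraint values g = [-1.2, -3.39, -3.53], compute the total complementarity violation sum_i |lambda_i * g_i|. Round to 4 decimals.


KKT complementary slackness check:
lambda_1 * g_1 = 3.63 * -1.2 = -4.356
lambda_2 * g_2 = 5.4 * -3.39 = -18.306
lambda_3 * g_3 = 6.33 * -3.53 = -22.3449
Total violation = 4.356 + 18.306 + 22.3449 = 45.0069


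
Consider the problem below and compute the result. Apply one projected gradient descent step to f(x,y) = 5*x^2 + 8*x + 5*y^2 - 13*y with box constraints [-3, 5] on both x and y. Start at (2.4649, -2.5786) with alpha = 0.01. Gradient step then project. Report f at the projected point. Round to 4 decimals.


Step 1: Compute gradient at (2.4649, -2.5786).
grad_x = 2*5*2.4649 + 8 = 32.649
grad_y = 2*5*-2.5786 - 13 = -38.786
Step 2: Gradient step.
x_raw = 2.4649 - 0.01*32.649 = 2.1384
y_raw = -2.5786 - 0.01*-38.786 = -2.1907
Step 3: Project onto [-3, 5].
x_proj = clip(2.1384) = 2.1384
y_proj = clip(-2.1907) = -2.1907
Step 4: Evaluate f.
f(2.1384, -2.1907) = 92.4476
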